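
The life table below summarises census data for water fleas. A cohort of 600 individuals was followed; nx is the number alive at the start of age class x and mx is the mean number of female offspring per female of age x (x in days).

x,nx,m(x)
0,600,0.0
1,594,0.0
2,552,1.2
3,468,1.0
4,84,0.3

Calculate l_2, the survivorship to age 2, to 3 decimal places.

l_2 = n_2/n_0 = 552/600 = 0.92 → 0.920

0.920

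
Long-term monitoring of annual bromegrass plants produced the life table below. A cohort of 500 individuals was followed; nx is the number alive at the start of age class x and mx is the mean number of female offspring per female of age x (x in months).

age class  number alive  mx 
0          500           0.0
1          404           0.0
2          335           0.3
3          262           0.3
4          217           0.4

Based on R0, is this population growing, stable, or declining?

declining

lx = nx/n0 = nx/500: 1, 0.808, 0.67, 0.524, 0.434
R0 = Σ lx·mx = 0 + 0 + 0.201 + 0.1572 + 0.1736 = 0.5318
R0 < 1, so the population is declining.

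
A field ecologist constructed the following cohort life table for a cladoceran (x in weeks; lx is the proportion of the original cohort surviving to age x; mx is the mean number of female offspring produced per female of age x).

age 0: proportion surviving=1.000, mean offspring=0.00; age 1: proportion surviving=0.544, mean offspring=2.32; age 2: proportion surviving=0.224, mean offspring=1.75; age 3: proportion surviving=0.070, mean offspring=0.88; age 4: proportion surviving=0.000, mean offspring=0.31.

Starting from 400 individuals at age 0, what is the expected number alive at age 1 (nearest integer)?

218

Expected survivors = N0 · l_1 = 400 × 0.544 = 217.6 → 218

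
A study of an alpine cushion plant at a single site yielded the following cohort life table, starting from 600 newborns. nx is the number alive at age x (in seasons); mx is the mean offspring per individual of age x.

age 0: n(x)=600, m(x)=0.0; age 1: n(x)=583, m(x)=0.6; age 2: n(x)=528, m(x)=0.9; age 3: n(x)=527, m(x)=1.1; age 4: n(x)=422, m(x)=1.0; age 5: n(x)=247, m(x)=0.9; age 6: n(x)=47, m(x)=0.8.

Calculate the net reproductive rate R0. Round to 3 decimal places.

3.478

lx = nx/n0 = nx/600: 1, 0.97167…, 0.88, 0.87833…, 0.70333…, 0.41167…, 0.07833…
lx·mx by age: 0, 0.583…, 0.792, 0.966167…, 0.703333…, 0.3705…, 0.062667…
R0 = Σ lx·mx = 3.477667… → 3.478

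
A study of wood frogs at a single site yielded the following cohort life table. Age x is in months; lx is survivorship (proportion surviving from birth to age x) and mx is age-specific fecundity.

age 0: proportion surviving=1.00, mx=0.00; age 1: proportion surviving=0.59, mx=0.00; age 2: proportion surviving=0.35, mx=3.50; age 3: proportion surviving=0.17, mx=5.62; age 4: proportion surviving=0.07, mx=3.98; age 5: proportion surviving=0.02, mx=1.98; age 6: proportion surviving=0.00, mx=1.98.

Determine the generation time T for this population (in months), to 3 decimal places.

lx·mx: 0, 0, 1.225, 0.9554, 0.2786, 0.0396, 0 → R0 = 2.4986
x·lx·mx: 0, 0, 2.45, 2.8662, 1.1144, 0.198, 0 → Σ = 6.6286
T = 6.6286 / 2.4986 = 2.652926… → 2.653

2.653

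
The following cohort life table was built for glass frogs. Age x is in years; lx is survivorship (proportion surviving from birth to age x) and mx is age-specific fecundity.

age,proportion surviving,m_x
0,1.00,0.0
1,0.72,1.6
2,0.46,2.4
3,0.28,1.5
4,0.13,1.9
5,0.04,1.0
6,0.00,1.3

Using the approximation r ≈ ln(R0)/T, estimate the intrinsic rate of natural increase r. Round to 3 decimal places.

0.554

R0 = Σ lx·mx = 0 + 1.152 + 1.104 + 0.42 + 0.247 + 0.04 + 0 = 2.963
Σ x·lx·mx = 5.808; T = 5.808/2.963 = 1.96018…
r ≈ ln(R0)/T = ln(2.963)/1.96018… = 0.55414… → 0.554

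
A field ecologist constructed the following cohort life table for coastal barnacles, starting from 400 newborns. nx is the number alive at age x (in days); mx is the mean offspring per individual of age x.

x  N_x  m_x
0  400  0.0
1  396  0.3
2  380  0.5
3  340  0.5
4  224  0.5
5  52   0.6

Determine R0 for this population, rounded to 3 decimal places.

lx = nx/n0 = nx/400: 1, 0.99, 0.95, 0.85, 0.56, 0.13
lx·mx by age: 0, 0.297, 0.475, 0.425, 0.28, 0.078
R0 = Σ lx·mx = 1.555 → 1.555

1.555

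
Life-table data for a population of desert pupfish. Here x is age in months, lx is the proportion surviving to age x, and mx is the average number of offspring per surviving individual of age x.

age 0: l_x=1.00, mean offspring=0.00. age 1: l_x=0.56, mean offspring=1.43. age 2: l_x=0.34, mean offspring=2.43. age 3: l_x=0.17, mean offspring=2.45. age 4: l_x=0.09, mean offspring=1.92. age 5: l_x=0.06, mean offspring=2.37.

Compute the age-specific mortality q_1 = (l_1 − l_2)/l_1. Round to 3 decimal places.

0.393

q_1 = (l_1 − l_2) / l_1 = (0.56 − 0.34) / 0.56
     = 0.22 / 0.56 = 0.392857… → 0.393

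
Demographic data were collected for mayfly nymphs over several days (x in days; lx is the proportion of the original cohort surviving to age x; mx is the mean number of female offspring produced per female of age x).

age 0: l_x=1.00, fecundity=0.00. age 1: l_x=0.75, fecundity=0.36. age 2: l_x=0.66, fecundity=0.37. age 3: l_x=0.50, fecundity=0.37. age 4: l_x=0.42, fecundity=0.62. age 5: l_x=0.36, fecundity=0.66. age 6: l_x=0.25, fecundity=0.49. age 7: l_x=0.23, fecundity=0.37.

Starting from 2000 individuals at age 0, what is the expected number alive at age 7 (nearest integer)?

Expected survivors = N0 · l_7 = 2000 × 0.23 = 460 → 460

460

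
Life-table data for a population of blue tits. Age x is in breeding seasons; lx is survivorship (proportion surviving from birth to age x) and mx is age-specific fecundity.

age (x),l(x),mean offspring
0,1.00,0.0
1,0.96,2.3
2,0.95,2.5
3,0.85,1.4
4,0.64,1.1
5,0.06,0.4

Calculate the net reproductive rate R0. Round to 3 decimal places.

lx·mx by age: 0, 2.208, 2.375, 1.19, 0.704, 0.024
R0 = Σ lx·mx = 6.501 → 6.501

6.501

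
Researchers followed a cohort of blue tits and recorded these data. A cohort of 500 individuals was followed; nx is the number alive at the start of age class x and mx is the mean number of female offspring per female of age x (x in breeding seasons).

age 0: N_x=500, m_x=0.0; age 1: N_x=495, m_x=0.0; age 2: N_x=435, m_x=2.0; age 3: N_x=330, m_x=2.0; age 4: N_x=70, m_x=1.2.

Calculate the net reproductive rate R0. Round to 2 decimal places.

lx = nx/n0 = nx/500: 1, 0.99, 0.87, 0.66, 0.14
lx·mx by age: 0, 0, 1.74, 1.32, 0.168
R0 = Σ lx·mx = 3.228 → 3.23

3.23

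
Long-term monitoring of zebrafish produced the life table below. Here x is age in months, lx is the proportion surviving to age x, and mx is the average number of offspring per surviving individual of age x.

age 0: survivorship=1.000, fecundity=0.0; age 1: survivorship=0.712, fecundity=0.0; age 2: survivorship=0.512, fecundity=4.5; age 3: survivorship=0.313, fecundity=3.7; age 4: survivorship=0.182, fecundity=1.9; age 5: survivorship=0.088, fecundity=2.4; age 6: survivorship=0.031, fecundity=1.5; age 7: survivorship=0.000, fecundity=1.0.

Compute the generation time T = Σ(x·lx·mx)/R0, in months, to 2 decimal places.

lx·mx: 0, 0, 2.304, 1.1581, 0.3458, 0.2112, 0.0465, 0 → R0 = 4.0656
x·lx·mx: 0, 0, 4.608, 3.4743, 1.3832, 1.056, 0.279, 0 → Σ = 10.8005
T = 10.8005 / 4.0656 = 2.656557… → 2.66

2.66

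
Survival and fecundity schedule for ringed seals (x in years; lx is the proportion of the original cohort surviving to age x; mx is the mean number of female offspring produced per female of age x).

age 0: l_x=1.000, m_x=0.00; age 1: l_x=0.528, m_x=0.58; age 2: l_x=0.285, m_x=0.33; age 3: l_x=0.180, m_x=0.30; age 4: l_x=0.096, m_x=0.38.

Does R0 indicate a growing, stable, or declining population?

declining

R0 = Σ lx·mx = 0 + 0.30624 + 0.09405 + 0.054 + 0.03648 = 0.49077
R0 < 1, so the population is declining.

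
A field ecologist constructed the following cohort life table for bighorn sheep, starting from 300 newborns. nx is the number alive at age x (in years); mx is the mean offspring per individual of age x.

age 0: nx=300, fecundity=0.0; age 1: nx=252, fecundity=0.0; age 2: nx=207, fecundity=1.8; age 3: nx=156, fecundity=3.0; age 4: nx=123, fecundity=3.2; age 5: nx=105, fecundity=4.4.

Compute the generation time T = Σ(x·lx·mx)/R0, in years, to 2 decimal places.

lx = nx/n0 = nx/300: 1, 0.84, 0.69, 0.52, 0.41, 0.35
lx·mx: 0, 0, 1.242, 1.56, 1.312, 1.54 → R0 = 5.654
x·lx·mx: 0, 0, 2.484, 4.68, 5.248, 7.7 → Σ = 20.112
T = 20.112 / 5.654 = 3.557128… → 3.56

3.56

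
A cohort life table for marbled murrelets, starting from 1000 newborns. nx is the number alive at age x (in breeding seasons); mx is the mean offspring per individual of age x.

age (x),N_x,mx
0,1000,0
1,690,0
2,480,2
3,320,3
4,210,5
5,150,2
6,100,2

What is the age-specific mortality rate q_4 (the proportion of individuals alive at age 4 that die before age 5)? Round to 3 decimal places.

lx = nx/n0 = nx/1000: 1, 0.69, 0.48, 0.32, 0.21, 0.15, 0.1
q_4 = (l_4 − l_5) / l_4 = (0.21 − 0.15) / 0.21
     = 0.06 / 0.21 = 0.285714… → 0.286

0.286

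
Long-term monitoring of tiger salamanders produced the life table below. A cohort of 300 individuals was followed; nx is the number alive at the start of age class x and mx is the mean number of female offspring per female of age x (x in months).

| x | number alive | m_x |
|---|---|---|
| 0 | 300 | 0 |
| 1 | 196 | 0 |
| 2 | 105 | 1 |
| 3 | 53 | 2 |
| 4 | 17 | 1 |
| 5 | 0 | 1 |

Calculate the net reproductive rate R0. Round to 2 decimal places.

0.76

lx = nx/n0 = nx/300: 1, 0.65333…, 0.35, 0.17667…, 0.05667…, 0
lx·mx by age: 0, 0, 0.35, 0.353333…, 0.056667…, 0
R0 = Σ lx·mx = 0.76… → 0.76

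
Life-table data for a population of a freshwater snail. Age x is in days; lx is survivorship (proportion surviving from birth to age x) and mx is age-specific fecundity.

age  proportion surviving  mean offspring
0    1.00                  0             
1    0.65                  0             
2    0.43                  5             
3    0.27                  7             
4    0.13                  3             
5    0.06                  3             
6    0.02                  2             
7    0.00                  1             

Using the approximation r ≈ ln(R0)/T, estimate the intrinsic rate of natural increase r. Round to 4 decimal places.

R0 = Σ lx·mx = 0 + 0 + 2.15 + 1.89 + 0.39 + 0.18 + 0.04 + 0 = 4.65
Σ x·lx·mx = 12.67; T = 12.67/4.65 = 2.72473…
r ≈ ln(R0)/T = ln(4.65)/2.72473… = 0.564044… → 0.5640

0.5640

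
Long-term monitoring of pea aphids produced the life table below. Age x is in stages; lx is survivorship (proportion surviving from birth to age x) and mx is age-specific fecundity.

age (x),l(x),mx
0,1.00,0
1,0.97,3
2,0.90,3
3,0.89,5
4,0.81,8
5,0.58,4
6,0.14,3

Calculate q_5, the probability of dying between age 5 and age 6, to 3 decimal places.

q_5 = (l_5 − l_6) / l_5 = (0.58 − 0.14) / 0.58
     = 0.44 / 0.58 = 0.758621… → 0.759

0.759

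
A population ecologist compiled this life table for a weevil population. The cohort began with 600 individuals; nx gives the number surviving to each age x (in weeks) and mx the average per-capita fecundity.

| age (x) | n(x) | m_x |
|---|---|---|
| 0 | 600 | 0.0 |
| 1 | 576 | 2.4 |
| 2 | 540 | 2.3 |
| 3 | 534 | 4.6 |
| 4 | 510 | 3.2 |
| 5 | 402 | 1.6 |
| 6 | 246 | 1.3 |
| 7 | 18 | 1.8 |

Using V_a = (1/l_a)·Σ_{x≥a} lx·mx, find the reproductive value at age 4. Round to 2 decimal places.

lx = nx/n0 = nx/600: 1, 0.96, 0.9, 0.89, 0.85, 0.67, 0.41, 0.03
lx·mx for x ≥ 4: 2.72, 1.072, 0.533, 0.054 → sum = 4.379
V_4 = 4.379 / l_4 = 4.379 / 0.85 = 5.151765… → 5.15

5.15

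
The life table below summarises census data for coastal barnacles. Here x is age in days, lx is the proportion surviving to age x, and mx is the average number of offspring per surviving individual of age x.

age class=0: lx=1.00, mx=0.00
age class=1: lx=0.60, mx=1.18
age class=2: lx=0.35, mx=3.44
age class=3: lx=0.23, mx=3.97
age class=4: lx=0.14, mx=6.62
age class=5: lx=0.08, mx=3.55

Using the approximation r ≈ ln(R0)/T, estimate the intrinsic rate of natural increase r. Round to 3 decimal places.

R0 = Σ lx·mx = 0 + 0.708 + 1.204 + 0.9131 + 0.9268 + 0.284 = 4.0359
Σ x·lx·mx = 10.9825; T = 10.9825/4.0359 = 2.7212…
r ≈ ln(R0)/T = ln(4.0359)/2.7212… = 0.51273… → 0.513

0.513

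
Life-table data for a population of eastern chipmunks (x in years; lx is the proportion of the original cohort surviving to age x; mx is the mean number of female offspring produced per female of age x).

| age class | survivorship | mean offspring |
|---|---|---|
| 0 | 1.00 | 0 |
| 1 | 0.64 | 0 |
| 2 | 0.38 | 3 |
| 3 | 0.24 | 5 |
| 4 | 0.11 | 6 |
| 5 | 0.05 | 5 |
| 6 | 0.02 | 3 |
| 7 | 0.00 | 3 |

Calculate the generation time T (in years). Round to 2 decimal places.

lx·mx: 0, 0, 1.14, 1.2, 0.66, 0.25, 0.06, 0 → R0 = 3.31
x·lx·mx: 0, 0, 2.28, 3.6, 2.64, 1.25, 0.36, 0 → Σ = 10.13
T = 10.13 / 3.31 = 3.060423… → 3.06

3.06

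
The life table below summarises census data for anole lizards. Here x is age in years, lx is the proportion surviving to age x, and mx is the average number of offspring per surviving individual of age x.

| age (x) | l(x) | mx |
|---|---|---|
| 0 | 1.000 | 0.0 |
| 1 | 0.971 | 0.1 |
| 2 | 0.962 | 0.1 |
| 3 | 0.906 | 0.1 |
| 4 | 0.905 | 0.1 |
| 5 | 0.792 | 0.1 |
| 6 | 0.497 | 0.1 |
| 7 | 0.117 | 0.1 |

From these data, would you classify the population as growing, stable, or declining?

declining

R0 = Σ lx·mx = 0 + 0.0971 + 0.0962 + 0.0906 + 0.0905 + 0.0792 + 0.0497 + 0.0117 = 0.515
R0 < 1, so the population is declining.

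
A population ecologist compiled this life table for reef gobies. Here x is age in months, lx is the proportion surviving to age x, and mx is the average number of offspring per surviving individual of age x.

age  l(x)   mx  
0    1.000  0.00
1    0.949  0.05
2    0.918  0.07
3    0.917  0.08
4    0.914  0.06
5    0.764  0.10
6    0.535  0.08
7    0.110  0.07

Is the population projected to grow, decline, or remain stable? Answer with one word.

R0 = Σ lx·mx = 0 + 0.04745 + 0.06426 + 0.07336 + 0.05484 + 0.0764 + 0.0428 + 0.0077 = 0.36681
R0 < 1, so the population is declining.

declining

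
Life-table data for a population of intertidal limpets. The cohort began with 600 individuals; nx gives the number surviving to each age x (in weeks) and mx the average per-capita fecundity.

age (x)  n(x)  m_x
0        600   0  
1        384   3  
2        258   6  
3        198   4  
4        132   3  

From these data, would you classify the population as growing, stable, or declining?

growing

lx = nx/n0 = nx/600: 1, 0.64, 0.43, 0.33, 0.22
R0 = Σ lx·mx = 0 + 1.92 + 2.58 + 1.32 + 0.66 = 6.48
R0 > 1, so the population is growing.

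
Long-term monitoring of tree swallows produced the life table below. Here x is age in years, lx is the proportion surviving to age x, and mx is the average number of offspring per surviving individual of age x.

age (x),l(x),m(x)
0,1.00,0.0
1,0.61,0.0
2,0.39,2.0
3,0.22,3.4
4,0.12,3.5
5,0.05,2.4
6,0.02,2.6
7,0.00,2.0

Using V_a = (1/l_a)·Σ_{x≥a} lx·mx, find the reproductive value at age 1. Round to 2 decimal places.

3.48

lx·mx for x ≥ 1: 0, 0.78, 0.748, 0.42, 0.12, 0.052, 0 → sum = 2.12
V_1 = 2.12 / l_1 = 2.12 / 0.61 = 3.47541… → 3.48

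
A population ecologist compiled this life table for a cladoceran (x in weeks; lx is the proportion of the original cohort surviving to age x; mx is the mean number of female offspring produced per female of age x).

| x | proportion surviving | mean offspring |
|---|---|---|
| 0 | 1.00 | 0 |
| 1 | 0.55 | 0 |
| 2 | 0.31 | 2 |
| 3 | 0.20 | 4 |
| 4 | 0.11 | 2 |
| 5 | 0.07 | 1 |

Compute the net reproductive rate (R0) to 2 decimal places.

1.71

lx·mx by age: 0, 0, 0.62, 0.8, 0.22, 0.07
R0 = Σ lx·mx = 1.71 → 1.71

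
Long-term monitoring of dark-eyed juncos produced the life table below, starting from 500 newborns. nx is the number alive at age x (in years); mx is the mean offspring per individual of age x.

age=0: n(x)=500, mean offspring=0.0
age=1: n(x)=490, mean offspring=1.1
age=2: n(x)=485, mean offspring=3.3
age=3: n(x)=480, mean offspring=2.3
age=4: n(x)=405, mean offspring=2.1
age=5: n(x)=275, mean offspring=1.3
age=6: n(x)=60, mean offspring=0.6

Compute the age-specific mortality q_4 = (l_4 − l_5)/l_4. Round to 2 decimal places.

0.32

lx = nx/n0 = nx/500: 1, 0.98, 0.97, 0.96, 0.81, 0.55, 0.12
q_4 = (l_4 − l_5) / l_4 = (0.81 − 0.55) / 0.81
     = 0.26 / 0.81 = 0.320988… → 0.32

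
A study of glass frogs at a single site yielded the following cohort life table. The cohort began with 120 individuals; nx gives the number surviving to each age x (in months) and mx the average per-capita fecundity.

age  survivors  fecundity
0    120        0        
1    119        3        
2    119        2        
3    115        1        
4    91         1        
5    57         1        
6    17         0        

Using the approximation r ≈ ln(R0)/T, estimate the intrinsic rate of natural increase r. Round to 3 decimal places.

0.924

lx = nx/n0 = nx/120: 1, 0.99167…, 0.99167…, 0.95833…, 0.75833…, 0.475, 0.14167…
R0 = Σ lx·mx = 0 + 2.975… + 1.98333… + 0.95833… + 0.75833… + 0.475 + 0 = 7.15…
Σ x·lx·mx = 15.225…; T = 15.225…/7.15… = 2.12937…
r ≈ ln(R0)/T = ln(7.15…)/2.12937… = 0.9238… → 0.924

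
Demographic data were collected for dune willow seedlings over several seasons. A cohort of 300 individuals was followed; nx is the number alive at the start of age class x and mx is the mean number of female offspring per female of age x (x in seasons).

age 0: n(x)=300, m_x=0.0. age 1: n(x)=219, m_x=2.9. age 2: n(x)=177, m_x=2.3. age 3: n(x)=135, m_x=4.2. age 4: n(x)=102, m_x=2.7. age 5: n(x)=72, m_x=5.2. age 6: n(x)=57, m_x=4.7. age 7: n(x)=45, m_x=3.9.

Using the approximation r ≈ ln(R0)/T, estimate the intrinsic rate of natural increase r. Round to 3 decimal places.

lx = nx/n0 = nx/300: 1, 0.73, 0.59, 0.45, 0.34, 0.24, 0.19, 0.15
R0 = Σ lx·mx = 0 + 2.117 + 1.357 + 1.89 + 0.918 + 1.248 + 0.893 + 0.585 = 9.008
Σ x·lx·mx = 29.866; T = 29.866/9.008 = 3.3155…
r ≈ ln(R0)/T = ln(9.008)/3.3155… = 0.66298… → 0.663

0.663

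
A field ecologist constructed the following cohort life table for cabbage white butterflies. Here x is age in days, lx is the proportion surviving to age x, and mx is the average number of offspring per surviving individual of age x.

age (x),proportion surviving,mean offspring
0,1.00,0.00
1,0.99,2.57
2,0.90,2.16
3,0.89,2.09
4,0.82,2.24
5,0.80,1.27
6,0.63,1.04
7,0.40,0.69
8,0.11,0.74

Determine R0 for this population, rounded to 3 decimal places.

lx·mx by age: 0, 2.5443, 1.944, 1.8601, 1.8368, 1.016, 0.6552, 0.276, 0.0814
R0 = Σ lx·mx = 10.2138 → 10.214

10.214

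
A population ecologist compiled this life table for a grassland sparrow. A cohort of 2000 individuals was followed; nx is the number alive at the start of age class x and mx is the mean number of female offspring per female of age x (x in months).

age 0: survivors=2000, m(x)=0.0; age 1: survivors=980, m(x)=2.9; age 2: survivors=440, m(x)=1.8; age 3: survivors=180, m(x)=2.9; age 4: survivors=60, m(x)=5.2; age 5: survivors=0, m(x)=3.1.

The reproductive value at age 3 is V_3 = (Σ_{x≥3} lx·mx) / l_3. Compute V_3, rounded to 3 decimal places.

4.633

lx = nx/n0 = nx/2000: 1, 0.49, 0.22, 0.09, 0.03, 0
lx·mx for x ≥ 3: 0.261, 0.156, 0 → sum = 0.417
V_3 = 0.417 / l_3 = 0.417 / 0.09 = 4.633333… → 4.633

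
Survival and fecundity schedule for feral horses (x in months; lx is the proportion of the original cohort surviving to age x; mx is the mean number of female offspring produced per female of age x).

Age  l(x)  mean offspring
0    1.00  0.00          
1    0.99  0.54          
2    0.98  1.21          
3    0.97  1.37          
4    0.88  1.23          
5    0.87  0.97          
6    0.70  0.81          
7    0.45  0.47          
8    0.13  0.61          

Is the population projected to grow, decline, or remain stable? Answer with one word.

R0 = Σ lx·mx = 0 + 0.5346 + 1.1858 + 1.3289 + 1.0824 + 0.8439 + 0.567 + 0.2115 + 0.0793 = 5.8334
R0 > 1, so the population is growing.

growing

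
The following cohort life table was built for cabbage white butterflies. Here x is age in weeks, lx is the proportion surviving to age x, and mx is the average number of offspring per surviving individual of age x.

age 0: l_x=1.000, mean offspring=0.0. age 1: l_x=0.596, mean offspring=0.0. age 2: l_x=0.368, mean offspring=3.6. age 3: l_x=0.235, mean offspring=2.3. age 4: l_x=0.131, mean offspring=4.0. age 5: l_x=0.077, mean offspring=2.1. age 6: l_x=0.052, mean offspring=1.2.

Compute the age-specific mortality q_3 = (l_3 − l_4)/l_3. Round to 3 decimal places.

0.443

q_3 = (l_3 − l_4) / l_3 = (0.235 − 0.131) / 0.235
     = 0.104 / 0.235 = 0.442553… → 0.443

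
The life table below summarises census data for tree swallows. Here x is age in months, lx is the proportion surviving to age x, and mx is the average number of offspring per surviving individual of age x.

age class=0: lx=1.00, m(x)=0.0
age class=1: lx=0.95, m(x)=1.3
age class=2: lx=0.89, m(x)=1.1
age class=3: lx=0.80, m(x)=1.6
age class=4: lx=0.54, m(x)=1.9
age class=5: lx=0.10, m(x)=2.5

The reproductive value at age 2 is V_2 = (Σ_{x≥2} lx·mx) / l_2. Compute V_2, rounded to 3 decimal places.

3.972

lx·mx for x ≥ 2: 0.979, 1.28, 1.026, 0.25 → sum = 3.535
V_2 = 3.535 / l_2 = 3.535 / 0.89 = 3.97191… → 3.972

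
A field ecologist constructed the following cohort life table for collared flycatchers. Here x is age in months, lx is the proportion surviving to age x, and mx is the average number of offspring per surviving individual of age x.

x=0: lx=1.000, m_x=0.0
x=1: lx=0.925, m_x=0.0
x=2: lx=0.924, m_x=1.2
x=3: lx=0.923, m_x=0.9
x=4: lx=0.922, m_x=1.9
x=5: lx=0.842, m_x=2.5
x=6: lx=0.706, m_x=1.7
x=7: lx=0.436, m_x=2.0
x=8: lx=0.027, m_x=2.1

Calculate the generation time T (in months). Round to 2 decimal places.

lx·mx: 0, 0, 1.1088, 0.8307, 1.7518, 2.105, 1.2002, 0.872, 0.0567 → R0 = 7.9252
x·lx·mx: 0, 0, 2.2176, 2.4921, 7.0072, 10.525, 7.2012, 6.104, 0.4536 → Σ = 36.0007
T = 36.0007 / 7.9252 = 4.54256… → 4.54

4.54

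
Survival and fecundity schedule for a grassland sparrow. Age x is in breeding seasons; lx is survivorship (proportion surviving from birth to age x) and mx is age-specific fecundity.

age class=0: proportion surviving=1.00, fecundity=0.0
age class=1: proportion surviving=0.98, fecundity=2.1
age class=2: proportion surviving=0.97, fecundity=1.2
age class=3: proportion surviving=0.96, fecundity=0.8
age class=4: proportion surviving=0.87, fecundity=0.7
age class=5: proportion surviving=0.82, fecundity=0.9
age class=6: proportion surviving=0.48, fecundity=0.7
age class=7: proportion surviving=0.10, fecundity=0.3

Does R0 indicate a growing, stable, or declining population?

R0 = Σ lx·mx = 0 + 2.058 + 1.164 + 0.768 + 0.609 + 0.738 + 0.336 + 0.03 = 5.703
R0 > 1, so the population is growing.

growing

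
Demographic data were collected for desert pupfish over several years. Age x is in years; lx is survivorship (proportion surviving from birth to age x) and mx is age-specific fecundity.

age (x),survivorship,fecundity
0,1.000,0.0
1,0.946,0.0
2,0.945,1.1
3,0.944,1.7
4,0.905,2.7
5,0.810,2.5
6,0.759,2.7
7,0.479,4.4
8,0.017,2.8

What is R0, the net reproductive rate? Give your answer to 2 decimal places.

lx·mx by age: 0, 0, 1.0395, 1.6048, 2.4435, 2.025, 2.0493, 2.1076, 0.0476
R0 = Σ lx·mx = 11.3173 → 11.32

11.32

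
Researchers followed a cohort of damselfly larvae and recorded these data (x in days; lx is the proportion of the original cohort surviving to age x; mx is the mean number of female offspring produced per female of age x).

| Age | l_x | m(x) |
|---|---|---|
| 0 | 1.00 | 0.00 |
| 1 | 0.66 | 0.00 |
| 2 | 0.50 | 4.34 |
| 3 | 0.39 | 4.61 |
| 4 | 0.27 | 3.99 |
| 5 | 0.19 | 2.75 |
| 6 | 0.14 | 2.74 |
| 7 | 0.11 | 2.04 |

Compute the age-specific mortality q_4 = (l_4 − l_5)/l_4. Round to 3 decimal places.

0.296

q_4 = (l_4 − l_5) / l_4 = (0.27 − 0.19) / 0.27
     = 0.08 / 0.27 = 0.296296… → 0.296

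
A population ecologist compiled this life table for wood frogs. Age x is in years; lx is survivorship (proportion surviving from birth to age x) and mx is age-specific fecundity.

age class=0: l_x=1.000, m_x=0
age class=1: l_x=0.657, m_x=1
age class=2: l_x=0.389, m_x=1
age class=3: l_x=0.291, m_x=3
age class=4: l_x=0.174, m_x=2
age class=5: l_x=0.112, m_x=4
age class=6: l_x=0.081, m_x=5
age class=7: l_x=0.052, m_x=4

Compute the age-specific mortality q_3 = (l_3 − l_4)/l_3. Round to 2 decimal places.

0.40

q_3 = (l_3 − l_4) / l_3 = (0.291 − 0.174) / 0.291
     = 0.117 / 0.291 = 0.402062… → 0.40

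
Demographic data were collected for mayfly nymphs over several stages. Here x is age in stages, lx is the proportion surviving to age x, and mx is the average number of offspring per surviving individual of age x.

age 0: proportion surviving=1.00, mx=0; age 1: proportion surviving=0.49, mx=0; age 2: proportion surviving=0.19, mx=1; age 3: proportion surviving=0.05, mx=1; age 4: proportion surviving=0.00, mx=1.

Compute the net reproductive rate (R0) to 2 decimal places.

0.24

lx·mx by age: 0, 0, 0.19, 0.05, 0
R0 = Σ lx·mx = 0.24 → 0.24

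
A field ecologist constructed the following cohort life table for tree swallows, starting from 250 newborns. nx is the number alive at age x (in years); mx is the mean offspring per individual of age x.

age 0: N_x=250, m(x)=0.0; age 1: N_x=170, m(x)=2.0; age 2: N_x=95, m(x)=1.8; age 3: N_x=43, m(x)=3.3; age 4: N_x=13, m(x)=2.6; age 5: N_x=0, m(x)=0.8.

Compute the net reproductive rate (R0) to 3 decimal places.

lx = nx/n0 = nx/250: 1, 0.68, 0.38, 0.172, 0.052, 0
lx·mx by age: 0, 1.36, 0.684, 0.5676, 0.1352, 0
R0 = Σ lx·mx = 2.7468 → 2.747

2.747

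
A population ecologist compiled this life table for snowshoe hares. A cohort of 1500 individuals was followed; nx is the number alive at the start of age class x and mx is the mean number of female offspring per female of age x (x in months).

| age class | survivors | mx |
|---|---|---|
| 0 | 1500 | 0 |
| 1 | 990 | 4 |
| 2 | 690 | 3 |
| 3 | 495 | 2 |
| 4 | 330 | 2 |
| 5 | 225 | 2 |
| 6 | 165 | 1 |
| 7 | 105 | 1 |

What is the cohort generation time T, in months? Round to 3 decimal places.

2.105

lx = nx/n0 = nx/1500: 1, 0.66, 0.46, 0.33, 0.22, 0.15, 0.11, 0.07
lx·mx: 0, 2.64, 1.38, 0.66, 0.44, 0.3, 0.11, 0.07 → R0 = 5.6
x·lx·mx: 0, 2.64, 2.76, 1.98, 1.76, 1.5, 0.66, 0.49 → Σ = 11.79
T = 11.79 / 5.6 = 2.105357… → 2.105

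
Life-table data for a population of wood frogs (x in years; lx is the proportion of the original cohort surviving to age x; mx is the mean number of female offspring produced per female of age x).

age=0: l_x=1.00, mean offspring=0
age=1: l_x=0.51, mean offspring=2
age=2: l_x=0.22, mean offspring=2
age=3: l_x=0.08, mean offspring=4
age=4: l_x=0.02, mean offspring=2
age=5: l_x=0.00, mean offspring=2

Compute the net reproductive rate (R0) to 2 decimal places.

lx·mx by age: 0, 1.02, 0.44, 0.32, 0.04, 0
R0 = Σ lx·mx = 1.82 → 1.82

1.82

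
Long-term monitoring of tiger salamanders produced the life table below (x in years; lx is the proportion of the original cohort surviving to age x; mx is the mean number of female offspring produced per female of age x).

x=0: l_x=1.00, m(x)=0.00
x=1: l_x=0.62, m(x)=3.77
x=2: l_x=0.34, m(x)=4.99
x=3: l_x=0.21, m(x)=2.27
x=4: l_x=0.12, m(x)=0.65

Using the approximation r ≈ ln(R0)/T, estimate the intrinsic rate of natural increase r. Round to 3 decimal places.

0.936

R0 = Σ lx·mx = 0 + 2.3374 + 1.6966 + 0.4767 + 0.078 = 4.5887
Σ x·lx·mx = 7.4727; T = 7.4727/4.5887 = 1.6285…
r ≈ ln(R0)/T = ln(4.5887)/1.6285… = 0.93558… → 0.936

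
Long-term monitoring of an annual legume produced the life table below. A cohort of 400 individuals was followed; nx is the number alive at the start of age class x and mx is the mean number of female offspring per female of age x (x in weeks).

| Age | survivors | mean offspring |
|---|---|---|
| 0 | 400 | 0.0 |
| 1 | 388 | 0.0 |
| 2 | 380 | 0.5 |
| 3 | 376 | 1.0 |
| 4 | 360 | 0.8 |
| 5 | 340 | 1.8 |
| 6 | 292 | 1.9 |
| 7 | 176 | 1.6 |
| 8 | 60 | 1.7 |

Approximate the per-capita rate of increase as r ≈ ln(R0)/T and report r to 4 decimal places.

lx = nx/n0 = nx/400: 1, 0.97, 0.95, 0.94, 0.9, 0.85, 0.73, 0.44, 0.15
R0 = Σ lx·mx = 0 + 0 + 0.475 + 0.94 + 0.72 + 1.53 + 1.387 + 0.704 + 0.255 = 6.011
Σ x·lx·mx = 29.59; T = 29.59/6.011 = 4.92264…
r ≈ ln(R0)/T = ln(6.011)/4.92264… = 0.364355… → 0.3644

0.3644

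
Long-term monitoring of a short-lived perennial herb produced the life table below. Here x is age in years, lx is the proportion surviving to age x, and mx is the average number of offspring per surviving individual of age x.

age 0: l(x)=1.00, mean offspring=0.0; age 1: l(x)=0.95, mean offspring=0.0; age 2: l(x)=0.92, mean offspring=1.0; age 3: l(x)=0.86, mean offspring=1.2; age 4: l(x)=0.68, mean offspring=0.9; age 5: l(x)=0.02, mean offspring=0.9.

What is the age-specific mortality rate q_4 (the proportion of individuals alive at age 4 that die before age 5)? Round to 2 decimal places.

q_4 = (l_4 − l_5) / l_4 = (0.68 − 0.02) / 0.68
     = 0.66 / 0.68 = 0.970588… → 0.97

0.97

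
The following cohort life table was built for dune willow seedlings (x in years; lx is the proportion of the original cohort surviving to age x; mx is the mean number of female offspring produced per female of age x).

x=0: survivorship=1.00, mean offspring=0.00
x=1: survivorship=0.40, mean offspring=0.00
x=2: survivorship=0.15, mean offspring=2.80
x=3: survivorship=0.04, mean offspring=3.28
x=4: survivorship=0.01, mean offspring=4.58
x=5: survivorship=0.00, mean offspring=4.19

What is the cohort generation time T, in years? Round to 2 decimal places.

2.37

lx·mx: 0, 0, 0.42, 0.1312, 0.0458, 0 → R0 = 0.597
x·lx·mx: 0, 0, 0.84, 0.3936, 0.1832, 0 → Σ = 1.4168
T = 1.4168 / 0.597 = 2.373199… → 2.37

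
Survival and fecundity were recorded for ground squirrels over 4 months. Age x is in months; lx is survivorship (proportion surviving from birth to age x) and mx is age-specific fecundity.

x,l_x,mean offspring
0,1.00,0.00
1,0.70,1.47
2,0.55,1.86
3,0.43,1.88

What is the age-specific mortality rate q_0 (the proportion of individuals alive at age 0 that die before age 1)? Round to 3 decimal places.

q_0 = (l_0 − l_1) / l_0 = (1 − 0.7) / 1
     = 0.3 / 1 = 0.3 → 0.300

0.300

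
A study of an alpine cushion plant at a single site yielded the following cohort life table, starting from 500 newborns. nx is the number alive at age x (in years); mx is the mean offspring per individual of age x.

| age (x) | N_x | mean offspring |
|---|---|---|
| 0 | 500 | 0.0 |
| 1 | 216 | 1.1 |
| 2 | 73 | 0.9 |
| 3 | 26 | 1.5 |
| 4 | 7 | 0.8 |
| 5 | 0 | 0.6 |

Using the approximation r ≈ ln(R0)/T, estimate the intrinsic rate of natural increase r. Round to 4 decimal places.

lx = nx/n0 = nx/500: 1, 0.432, 0.146, 0.052, 0.014, 0
R0 = Σ lx·mx = 0 + 0.4752 + 0.1314 + 0.078 + 0.0112 + 0 = 0.6958
Σ x·lx·mx = 1.0168; T = 1.0168/0.6958 = 1.46134…
r ≈ ln(R0)/T = ln(0.6958)/1.46134… = -0.248192… → -0.2482

-0.2482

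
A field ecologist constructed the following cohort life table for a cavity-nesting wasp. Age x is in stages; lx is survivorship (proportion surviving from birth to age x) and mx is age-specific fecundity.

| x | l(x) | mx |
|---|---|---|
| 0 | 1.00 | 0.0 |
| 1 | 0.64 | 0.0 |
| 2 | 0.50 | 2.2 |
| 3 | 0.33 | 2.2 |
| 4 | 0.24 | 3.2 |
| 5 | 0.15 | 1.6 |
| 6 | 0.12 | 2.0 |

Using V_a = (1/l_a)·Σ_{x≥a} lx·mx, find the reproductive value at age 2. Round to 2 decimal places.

lx·mx for x ≥ 2: 1.1, 0.726, 0.768, 0.24, 0.24 → sum = 3.074
V_2 = 3.074 / l_2 = 3.074 / 0.5 = 6.148 → 6.15

6.15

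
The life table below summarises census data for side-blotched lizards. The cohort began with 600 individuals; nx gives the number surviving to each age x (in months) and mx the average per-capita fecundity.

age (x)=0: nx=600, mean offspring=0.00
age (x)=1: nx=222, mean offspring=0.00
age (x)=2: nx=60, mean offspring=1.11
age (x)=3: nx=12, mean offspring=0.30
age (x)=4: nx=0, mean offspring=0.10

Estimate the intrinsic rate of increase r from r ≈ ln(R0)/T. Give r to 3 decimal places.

lx = nx/n0 = nx/600: 1, 0.37, 0.1, 0.02, 0
R0 = Σ lx·mx = 0 + 0 + 0.111 + 0.006 + 0 = 0.117
Σ x·lx·mx = 0.24; T = 0.24/0.117 = 2.05128…
r ≈ ln(R0)/T = ln(0.117)/2.05128… = -1.04597… → -1.046

-1.046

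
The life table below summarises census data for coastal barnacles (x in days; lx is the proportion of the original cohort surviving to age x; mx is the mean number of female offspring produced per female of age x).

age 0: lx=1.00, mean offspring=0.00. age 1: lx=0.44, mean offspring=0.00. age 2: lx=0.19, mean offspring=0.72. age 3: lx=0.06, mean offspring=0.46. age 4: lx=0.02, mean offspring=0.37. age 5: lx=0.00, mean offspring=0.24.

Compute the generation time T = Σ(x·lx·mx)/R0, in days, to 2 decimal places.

lx·mx: 0, 0, 0.1368, 0.0276, 0.0074, 0 → R0 = 0.1718
x·lx·mx: 0, 0, 0.2736, 0.0828, 0.0296, 0 → Σ = 0.386
T = 0.386 / 0.1718 = 2.246799… → 2.25

2.25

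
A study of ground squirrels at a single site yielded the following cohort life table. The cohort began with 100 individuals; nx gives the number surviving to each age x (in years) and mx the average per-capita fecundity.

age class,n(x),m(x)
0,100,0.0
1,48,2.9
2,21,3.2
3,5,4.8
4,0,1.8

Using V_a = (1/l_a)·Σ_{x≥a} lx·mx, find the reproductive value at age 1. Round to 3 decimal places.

lx = nx/n0 = nx/100: 1, 0.48, 0.21, 0.05, 0
lx·mx for x ≥ 1: 1.392, 0.672, 0.24, 0 → sum = 2.304
V_1 = 2.304 / l_1 = 2.304 / 0.48 = 4.8 → 4.800

4.800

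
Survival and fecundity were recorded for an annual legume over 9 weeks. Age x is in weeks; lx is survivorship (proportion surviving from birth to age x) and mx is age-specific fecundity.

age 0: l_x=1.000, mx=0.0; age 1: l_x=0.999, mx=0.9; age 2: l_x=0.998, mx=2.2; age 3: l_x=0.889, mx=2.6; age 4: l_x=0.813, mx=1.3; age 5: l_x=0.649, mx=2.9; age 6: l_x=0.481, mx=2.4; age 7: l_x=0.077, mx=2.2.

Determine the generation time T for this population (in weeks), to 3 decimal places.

3.514

lx·mx: 0, 0.8991, 2.1956, 2.3114, 1.0569, 1.8821, 1.1544, 0.1694 → R0 = 9.6689
x·lx·mx: 0, 0.8991, 4.3912, 6.9342, 4.2276, 9.4105, 6.9264, 1.1858 → Σ = 33.9748
T = 33.9748 / 9.6689 = 3.513823… → 3.514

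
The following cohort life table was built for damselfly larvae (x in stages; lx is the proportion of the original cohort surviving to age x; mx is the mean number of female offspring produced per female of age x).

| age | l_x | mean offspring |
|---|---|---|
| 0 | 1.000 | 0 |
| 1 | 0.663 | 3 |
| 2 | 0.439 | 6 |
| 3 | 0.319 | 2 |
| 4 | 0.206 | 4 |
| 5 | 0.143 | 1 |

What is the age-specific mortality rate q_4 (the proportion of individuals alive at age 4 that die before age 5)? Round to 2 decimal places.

q_4 = (l_4 − l_5) / l_4 = (0.206 − 0.143) / 0.206
     = 0.063 / 0.206 = 0.305825… → 0.31

0.31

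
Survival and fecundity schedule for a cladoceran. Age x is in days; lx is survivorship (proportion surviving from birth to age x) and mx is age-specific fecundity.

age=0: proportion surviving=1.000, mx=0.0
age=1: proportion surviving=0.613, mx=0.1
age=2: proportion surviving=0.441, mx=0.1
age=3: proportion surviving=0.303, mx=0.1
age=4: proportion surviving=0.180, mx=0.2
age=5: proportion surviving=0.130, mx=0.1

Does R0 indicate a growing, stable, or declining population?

declining

R0 = Σ lx·mx = 0 + 0.0613 + 0.0441 + 0.0303 + 0.036 + 0.013 = 0.1847
R0 < 1, so the population is declining.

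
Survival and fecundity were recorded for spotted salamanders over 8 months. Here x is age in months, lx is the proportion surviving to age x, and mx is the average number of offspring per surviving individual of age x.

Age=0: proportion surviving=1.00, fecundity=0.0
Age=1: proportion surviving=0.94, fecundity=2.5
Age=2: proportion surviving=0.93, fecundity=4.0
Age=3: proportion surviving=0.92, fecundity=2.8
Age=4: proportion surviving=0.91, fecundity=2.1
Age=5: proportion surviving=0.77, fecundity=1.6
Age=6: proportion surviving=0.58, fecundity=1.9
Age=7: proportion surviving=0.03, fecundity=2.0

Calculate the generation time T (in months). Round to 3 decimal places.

2.961

lx·mx: 0, 2.35, 3.72, 2.576, 1.911, 1.232, 1.102, 0.06 → R0 = 12.951
x·lx·mx: 0, 2.35, 7.44, 7.728, 7.644, 6.16, 6.612, 0.42 → Σ = 38.354
T = 38.354 / 12.951 = 2.96147… → 2.961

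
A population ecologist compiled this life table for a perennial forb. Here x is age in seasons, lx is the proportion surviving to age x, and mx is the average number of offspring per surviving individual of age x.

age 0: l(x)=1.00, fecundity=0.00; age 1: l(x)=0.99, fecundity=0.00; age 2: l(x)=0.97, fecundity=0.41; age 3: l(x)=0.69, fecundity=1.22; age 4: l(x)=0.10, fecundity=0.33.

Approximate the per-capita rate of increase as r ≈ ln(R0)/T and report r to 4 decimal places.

0.0888

R0 = Σ lx·mx = 0 + 0 + 0.3977 + 0.8418 + 0.033 = 1.2725
Σ x·lx·mx = 3.4528; T = 3.4528/1.2725 = 2.7134…
r ≈ ln(R0)/T = ln(1.2725)/2.7134… = 0.088812… → 0.0888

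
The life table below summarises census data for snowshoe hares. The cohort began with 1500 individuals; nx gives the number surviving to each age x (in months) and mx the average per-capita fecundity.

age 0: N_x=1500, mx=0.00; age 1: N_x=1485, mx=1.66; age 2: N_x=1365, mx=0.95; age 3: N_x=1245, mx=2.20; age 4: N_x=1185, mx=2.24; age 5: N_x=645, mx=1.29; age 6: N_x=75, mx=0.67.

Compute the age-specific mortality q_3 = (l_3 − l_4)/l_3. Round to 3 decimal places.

lx = nx/n0 = nx/1500: 1, 0.99, 0.91, 0.83, 0.79, 0.43, 0.05
q_3 = (l_3 − l_4) / l_3 = (0.83 − 0.79) / 0.83
     = 0.04 / 0.83 = 0.048193… → 0.048

0.048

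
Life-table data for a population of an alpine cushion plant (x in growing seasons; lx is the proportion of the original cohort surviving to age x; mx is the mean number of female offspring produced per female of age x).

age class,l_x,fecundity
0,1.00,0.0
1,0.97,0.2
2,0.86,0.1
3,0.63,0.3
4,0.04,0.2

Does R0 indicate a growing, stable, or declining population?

declining

R0 = Σ lx·mx = 0 + 0.194 + 0.086 + 0.189 + 0.008 = 0.477
R0 < 1, so the population is declining.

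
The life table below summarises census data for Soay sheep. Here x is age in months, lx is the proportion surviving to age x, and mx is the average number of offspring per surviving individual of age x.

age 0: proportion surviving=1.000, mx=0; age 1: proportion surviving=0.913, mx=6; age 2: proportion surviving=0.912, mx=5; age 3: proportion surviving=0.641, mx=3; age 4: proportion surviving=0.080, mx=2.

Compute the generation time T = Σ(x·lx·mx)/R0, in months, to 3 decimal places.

lx·mx: 0, 5.478, 4.56, 1.923, 0.16 → R0 = 12.121
x·lx·mx: 0, 5.478, 9.12, 5.769, 0.64 → Σ = 21.007
T = 21.007 / 12.121 = 1.733108… → 1.733

1.733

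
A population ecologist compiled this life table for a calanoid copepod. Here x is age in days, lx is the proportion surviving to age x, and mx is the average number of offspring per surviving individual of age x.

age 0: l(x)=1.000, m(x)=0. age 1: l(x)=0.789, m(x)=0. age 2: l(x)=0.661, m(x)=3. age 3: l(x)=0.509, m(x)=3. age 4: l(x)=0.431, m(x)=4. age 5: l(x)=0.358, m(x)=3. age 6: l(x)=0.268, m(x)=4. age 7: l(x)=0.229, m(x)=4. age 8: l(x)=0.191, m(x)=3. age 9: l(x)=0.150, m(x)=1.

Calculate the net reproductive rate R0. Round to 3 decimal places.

lx·mx by age: 0, 0, 1.983, 1.527, 1.724, 1.074, 1.072, 0.916, 0.573, 0.15
R0 = Σ lx·mx = 9.019 → 9.019

9.019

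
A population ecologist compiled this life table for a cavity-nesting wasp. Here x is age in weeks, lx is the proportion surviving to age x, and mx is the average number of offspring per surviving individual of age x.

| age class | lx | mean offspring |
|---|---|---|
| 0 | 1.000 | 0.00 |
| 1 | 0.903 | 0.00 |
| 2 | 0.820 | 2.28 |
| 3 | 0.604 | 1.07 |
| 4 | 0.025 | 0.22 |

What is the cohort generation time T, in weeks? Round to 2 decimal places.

lx·mx: 0, 0, 1.8696, 0.64628, 0.0055 → R0 = 2.52138
x·lx·mx: 0, 0, 3.7392, 1.93884, 0.022 → Σ = 5.70004
T = 5.70004 / 2.52138 = 2.260683… → 2.26

2.26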